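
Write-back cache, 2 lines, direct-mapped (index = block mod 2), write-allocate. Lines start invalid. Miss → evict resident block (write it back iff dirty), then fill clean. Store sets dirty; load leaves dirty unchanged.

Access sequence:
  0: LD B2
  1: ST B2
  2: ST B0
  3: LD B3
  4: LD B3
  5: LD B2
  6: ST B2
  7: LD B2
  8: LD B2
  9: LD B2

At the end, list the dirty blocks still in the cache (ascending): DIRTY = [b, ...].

DIRTY = [2]

  0 | R B2 → L0 miss [-]
  1 | W B2 → L0 hit [D]
  2 | W B0 → L0 miss wb→B2 [D]
  3 | R B3 → L1 miss [-]
  4 | R B3 → L1 hit [-]
  5 | R B2 → L0 miss wb→B0 [-]
  6 | W B2 → L0 hit [D]
  7 | R B2 → L0 hit [D]
  8 | R B2 → L0 hit [D]
  9 | R B2 → L0 hit [D]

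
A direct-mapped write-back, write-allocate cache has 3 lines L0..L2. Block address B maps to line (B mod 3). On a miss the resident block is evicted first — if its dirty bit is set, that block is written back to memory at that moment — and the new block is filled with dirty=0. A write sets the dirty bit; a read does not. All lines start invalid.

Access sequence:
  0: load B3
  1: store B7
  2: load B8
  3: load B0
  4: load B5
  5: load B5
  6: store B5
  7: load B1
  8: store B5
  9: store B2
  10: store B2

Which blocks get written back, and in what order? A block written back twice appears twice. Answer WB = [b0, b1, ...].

  0 | R B3 → L0 miss [-]
  1 | W B7 → L1 miss [D]
  2 | R B8 → L2 miss [-]
  3 | R B0 → L0 miss [-]
  4 | R B5 → L2 miss [-]
  5 | R B5 → L2 hit [-]
  6 | W B5 → L2 hit [D]
  7 | R B1 → L1 miss wb→B7 [-]
  8 | W B5 → L2 hit [D]
  9 | W B2 → L2 miss wb→B5 [D]
  10 | W B2 → L2 hit [D]

WB = [7, 5]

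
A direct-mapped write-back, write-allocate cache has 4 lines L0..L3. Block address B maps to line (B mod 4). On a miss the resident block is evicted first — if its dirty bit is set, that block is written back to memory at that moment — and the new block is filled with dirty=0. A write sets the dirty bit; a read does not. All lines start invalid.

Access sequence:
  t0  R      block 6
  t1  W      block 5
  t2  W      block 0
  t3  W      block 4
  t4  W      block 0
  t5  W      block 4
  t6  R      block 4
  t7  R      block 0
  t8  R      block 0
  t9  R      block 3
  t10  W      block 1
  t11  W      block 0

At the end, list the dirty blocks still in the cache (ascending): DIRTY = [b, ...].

  0 | R B6 → L2 miss [-]
  1 | W B5 → L1 miss [D]
  2 | W B0 → L0 miss [D]
  3 | W B4 → L0 miss wb→B0 [D]
  4 | W B0 → L0 miss wb→B4 [D]
  5 | W B4 → L0 miss wb→B0 [D]
  6 | R B4 → L0 hit [D]
  7 | R B0 → L0 miss wb→B4 [-]
  8 | R B0 → L0 hit [-]
  9 | R B3 → L3 miss [-]
  10 | W B1 → L1 miss wb→B5 [D]
  11 | W B0 → L0 hit [D]

DIRTY = [0, 1]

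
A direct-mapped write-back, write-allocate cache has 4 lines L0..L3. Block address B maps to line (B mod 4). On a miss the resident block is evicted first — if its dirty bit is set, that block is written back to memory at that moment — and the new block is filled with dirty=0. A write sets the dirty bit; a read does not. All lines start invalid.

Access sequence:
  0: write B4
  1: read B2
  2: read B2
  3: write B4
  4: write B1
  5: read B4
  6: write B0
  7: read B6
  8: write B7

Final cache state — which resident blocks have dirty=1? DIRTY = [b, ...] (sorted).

0: W B4 -> L0 miss  d=D]
1: R B2 -> L2 miss  d=-]
2: R B2 -> L2 hit  d=-]
3: W B4 -> L0 hit  d=D]
4: W B1 -> L1 miss  d=D]
5: R B4 -> L0 hit  d=D]
6: W B0 -> L0 miss wb->B4  d=D]
7: R B6 -> L2 miss  d=-]
8: W B7 -> L3 miss  d=D]

DIRTY = [0, 1, 7]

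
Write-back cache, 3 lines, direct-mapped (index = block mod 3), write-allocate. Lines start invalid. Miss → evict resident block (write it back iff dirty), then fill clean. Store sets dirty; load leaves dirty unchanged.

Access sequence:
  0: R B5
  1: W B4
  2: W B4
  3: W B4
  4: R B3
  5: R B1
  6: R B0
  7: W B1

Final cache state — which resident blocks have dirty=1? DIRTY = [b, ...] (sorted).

  0 | R B5 → L2 miss [-]
  1 | W B4 → L1 miss [D]
  2 | W B4 → L1 hit [D]
  3 | W B4 → L1 hit [D]
  4 | R B3 → L0 miss [-]
  5 | R B1 → L1 miss wb→B4 [-]
  6 | R B0 → L0 miss [-]
  7 | W B1 → L1 hit [D]

DIRTY = [1]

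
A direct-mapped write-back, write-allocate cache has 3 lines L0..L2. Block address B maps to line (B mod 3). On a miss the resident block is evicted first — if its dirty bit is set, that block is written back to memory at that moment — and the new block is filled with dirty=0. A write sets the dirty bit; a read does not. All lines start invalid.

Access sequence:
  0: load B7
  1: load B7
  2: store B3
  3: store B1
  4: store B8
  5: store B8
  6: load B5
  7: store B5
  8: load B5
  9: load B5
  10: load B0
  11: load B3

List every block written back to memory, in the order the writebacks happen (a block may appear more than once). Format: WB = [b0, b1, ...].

WB = [8, 3]

  0 | R B7 → L1 miss [-]
  1 | R B7 → L1 hit [-]
  2 | W B3 → L0 miss [D]
  3 | W B1 → L1 miss [D]
  4 | W B8 → L2 miss [D]
  5 | W B8 → L2 hit [D]
  6 | R B5 → L2 miss wb→B8 [-]
  7 | W B5 → L2 hit [D]
  8 | R B5 → L2 hit [D]
  9 | R B5 → L2 hit [D]
  10 | R B0 → L0 miss wb→B3 [-]
  11 | R B3 → L0 miss [-]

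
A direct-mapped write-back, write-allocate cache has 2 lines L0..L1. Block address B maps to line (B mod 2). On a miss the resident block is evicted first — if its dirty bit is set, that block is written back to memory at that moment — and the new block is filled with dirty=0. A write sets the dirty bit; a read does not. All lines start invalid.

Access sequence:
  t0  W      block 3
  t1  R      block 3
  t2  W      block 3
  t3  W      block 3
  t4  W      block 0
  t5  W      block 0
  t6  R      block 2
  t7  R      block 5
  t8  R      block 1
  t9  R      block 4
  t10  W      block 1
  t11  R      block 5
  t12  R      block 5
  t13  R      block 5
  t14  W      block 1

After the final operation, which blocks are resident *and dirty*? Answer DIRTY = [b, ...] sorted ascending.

0: W B3 → L1 miss [D]
1: R B3 → L1 hit [D]
2: W B3 → L1 hit [D]
3: W B3 → L1 hit [D]
4: W B0 → L0 miss [D]
5: W B0 → L0 hit [D]
6: R B2 → L0 miss wb→B0 [-]
7: R B5 → L1 miss wb→B3 [-]
8: R B1 → L1 miss [-]
9: R B4 → L0 miss [-]
10: W B1 → L1 hit [D]
11: R B5 → L1 miss wb→B1 [-]
12: R B5 → L1 hit [-]
13: R B5 → L1 hit [-]
14: W B1 → L1 miss [D]

DIRTY = [1]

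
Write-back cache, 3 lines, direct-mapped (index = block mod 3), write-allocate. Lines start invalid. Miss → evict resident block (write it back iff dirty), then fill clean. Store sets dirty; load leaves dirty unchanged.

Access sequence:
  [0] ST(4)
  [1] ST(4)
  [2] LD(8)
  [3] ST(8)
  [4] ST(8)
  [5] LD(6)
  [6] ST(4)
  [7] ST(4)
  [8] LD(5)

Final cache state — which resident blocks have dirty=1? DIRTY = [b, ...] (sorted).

0: W B4 -> L1 miss  d=D]
1: W B4 -> L1 hit  d=D]
2: R B8 -> L2 miss  d=-]
3: W B8 -> L2 hit  d=D]
4: W B8 -> L2 hit  d=D]
5: R B6 -> L0 miss  d=-]
6: W B4 -> L1 hit  d=D]
7: W B4 -> L1 hit  d=D]
8: R B5 -> L2 miss wb->B8  d=-]

DIRTY = [4]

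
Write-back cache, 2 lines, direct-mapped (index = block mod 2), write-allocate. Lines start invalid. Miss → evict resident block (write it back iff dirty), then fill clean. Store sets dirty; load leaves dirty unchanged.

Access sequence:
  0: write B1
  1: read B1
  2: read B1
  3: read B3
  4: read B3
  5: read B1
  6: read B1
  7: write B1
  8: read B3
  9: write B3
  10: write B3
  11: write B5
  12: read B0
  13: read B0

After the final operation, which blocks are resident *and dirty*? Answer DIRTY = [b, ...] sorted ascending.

0: W B1 → L1 miss [D]
1: R B1 → L1 hit [D]
2: R B1 → L1 hit [D]
3: R B3 → L1 miss wb→B1 [-]
4: R B3 → L1 hit [-]
5: R B1 → L1 miss [-]
6: R B1 → L1 hit [-]
7: W B1 → L1 hit [D]
8: R B3 → L1 miss wb→B1 [-]
9: W B3 → L1 hit [D]
10: W B3 → L1 hit [D]
11: W B5 → L1 miss wb→B3 [D]
12: R B0 → L0 miss [-]
13: R B0 → L0 hit [-]

DIRTY = [5]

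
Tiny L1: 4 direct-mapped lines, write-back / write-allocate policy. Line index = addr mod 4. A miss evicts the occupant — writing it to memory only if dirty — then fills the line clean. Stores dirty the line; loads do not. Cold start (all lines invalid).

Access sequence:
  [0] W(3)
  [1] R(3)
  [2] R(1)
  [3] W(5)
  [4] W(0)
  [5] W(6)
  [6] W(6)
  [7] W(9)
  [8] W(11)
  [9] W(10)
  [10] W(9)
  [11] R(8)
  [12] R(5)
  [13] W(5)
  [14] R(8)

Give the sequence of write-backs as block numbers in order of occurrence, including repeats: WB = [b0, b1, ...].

WB = [5, 3, 6, 0, 9]

  0 | W B3 → L3 miss [D]
  1 | R B3 → L3 hit [D]
  2 | R B1 → L1 miss [-]
  3 | W B5 → L1 miss [D]
  4 | W B0 → L0 miss [D]
  5 | W B6 → L2 miss [D]
  6 | W B6 → L2 hit [D]
  7 | W B9 → L1 miss wb→B5 [D]
  8 | W B11 → L3 miss wb→B3 [D]
  9 | W B10 → L2 miss wb→B6 [D]
  10 | W B9 → L1 hit [D]
  11 | R B8 → L0 miss wb→B0 [-]
  12 | R B5 → L1 miss wb→B9 [-]
  13 | W B5 → L1 hit [D]
  14 | R B8 → L0 hit [-]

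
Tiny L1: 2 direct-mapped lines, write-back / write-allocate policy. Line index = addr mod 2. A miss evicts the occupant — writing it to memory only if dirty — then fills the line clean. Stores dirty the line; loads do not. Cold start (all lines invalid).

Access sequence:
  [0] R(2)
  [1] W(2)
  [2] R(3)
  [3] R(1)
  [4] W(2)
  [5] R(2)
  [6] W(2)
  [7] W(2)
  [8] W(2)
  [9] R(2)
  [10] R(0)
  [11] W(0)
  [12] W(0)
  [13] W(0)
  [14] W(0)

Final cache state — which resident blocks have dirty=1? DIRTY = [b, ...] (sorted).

DIRTY = [0]

  0 | R B2 → L0 miss [-]
  1 | W B2 → L0 hit [D]
  2 | R B3 → L1 miss [-]
  3 | R B1 → L1 miss [-]
  4 | W B2 → L0 hit [D]
  5 | R B2 → L0 hit [D]
  6 | W B2 → L0 hit [D]
  7 | W B2 → L0 hit [D]
  8 | W B2 → L0 hit [D]
  9 | R B2 → L0 hit [D]
  10 | R B0 → L0 miss wb→B2 [-]
  11 | W B0 → L0 hit [D]
  12 | W B0 → L0 hit [D]
  13 | W B0 → L0 hit [D]
  14 | W B0 → L0 hit [D]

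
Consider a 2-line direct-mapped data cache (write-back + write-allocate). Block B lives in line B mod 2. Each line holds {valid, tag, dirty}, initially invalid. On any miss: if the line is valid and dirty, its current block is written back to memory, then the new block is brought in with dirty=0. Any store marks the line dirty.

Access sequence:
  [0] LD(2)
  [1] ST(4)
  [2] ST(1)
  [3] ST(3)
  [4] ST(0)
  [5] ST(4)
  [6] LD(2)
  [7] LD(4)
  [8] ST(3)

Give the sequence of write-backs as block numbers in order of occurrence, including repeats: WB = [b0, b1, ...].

0: R B2 -> L0 miss  d=-]
1: W B4 -> L0 miss  d=D]
2: W B1 -> L1 miss  d=D]
3: W B3 -> L1 miss wb->B1  d=D]
4: W B0 -> L0 miss wb->B4  d=D]
5: W B4 -> L0 miss wb->B0  d=D]
6: R B2 -> L0 miss wb->B4  d=-]
7: R B4 -> L0 miss  d=-]
8: W B3 -> L1 hit  d=D]

WB = [1, 4, 0, 4]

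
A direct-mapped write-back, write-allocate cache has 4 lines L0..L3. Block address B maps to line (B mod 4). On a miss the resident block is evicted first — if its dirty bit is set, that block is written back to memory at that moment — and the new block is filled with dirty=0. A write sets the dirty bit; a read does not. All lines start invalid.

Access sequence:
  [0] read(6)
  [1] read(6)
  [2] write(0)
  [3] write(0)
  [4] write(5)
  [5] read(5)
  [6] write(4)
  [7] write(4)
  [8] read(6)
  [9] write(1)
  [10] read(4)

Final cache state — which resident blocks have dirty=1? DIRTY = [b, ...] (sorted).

DIRTY = [1, 4]

0: R B6 -> L2 miss  d=-]
1: R B6 -> L2 hit  d=-]
2: W B0 -> L0 miss  d=D]
3: W B0 -> L0 hit  d=D]
4: W B5 -> L1 miss  d=D]
5: R B5 -> L1 hit  d=D]
6: W B4 -> L0 miss wb->B0  d=D]
7: W B4 -> L0 hit  d=D]
8: R B6 -> L2 hit  d=-]
9: W B1 -> L1 miss wb->B5  d=D]
10: R B4 -> L0 hit  d=D]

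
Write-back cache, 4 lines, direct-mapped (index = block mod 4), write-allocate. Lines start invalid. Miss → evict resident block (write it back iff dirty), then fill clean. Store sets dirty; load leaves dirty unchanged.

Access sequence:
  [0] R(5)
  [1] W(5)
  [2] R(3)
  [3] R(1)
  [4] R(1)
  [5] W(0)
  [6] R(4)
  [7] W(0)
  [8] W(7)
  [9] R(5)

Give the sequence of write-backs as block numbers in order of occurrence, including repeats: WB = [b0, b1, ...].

0: R B5 → L1 miss [-]
1: W B5 → L1 hit [D]
2: R B3 → L3 miss [-]
3: R B1 → L1 miss wb→B5 [-]
4: R B1 → L1 hit [-]
5: W B0 → L0 miss [D]
6: R B4 → L0 miss wb→B0 [-]
7: W B0 → L0 miss [D]
8: W B7 → L3 miss [D]
9: R B5 → L1 miss [-]

WB = [5, 0]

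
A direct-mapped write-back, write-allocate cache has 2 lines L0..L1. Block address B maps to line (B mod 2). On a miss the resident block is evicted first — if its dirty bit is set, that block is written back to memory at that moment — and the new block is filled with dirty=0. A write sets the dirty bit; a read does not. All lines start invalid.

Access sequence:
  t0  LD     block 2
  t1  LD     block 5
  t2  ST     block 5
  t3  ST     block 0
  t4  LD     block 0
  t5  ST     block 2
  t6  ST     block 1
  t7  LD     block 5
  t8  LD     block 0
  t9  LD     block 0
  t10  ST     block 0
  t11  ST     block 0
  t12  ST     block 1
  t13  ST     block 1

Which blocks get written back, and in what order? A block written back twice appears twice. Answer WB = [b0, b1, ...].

0: R B2 → L0 miss [-]
1: R B5 → L1 miss [-]
2: W B5 → L1 hit [D]
3: W B0 → L0 miss [D]
4: R B0 → L0 hit [D]
5: W B2 → L0 miss wb→B0 [D]
6: W B1 → L1 miss wb→B5 [D]
7: R B5 → L1 miss wb→B1 [-]
8: R B0 → L0 miss wb→B2 [-]
9: R B0 → L0 hit [-]
10: W B0 → L0 hit [D]
11: W B0 → L0 hit [D]
12: W B1 → L1 miss [D]
13: W B1 → L1 hit [D]

WB = [0, 5, 1, 2]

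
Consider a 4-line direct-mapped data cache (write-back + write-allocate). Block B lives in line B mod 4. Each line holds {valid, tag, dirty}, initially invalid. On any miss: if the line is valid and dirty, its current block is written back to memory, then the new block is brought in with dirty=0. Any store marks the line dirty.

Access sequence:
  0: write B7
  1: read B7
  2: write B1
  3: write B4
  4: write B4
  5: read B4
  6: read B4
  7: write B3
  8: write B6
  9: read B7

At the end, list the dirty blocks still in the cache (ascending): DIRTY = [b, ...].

DIRTY = [1, 4, 6]

0: W B7 -> L3 miss  d=D]
1: R B7 -> L3 hit  d=D]
2: W B1 -> L1 miss  d=D]
3: W B4 -> L0 miss  d=D]
4: W B4 -> L0 hit  d=D]
5: R B4 -> L0 hit  d=D]
6: R B4 -> L0 hit  d=D]
7: W B3 -> L3 miss wb->B7  d=D]
8: W B6 -> L2 miss  d=D]
9: R B7 -> L3 miss wb->B3  d=-]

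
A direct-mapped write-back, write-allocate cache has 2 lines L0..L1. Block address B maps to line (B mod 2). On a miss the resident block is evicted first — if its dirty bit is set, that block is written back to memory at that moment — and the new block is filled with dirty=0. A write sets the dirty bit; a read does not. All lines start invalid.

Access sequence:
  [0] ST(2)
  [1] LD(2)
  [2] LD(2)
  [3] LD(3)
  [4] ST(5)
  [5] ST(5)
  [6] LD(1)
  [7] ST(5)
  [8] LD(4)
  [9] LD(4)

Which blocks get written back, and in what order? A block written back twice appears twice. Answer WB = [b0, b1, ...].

WB = [5, 2]

0: W B2 -> L0 miss  d=D]
1: R B2 -> L0 hit  d=D]
2: R B2 -> L0 hit  d=D]
3: R B3 -> L1 miss  d=-]
4: W B5 -> L1 miss  d=D]
5: W B5 -> L1 hit  d=D]
6: R B1 -> L1 miss wb->B5  d=-]
7: W B5 -> L1 miss  d=D]
8: R B4 -> L0 miss wb->B2  d=-]
9: R B4 -> L0 hit  d=-]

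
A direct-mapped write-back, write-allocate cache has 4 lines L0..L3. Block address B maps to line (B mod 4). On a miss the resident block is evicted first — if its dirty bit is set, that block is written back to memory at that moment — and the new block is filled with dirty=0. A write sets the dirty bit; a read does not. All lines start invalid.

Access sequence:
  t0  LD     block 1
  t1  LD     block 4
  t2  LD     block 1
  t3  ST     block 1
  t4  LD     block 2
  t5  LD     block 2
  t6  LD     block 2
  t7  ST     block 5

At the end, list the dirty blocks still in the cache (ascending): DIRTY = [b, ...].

0: R B1 → L1 miss [-]
1: R B4 → L0 miss [-]
2: R B1 → L1 hit [-]
3: W B1 → L1 hit [D]
4: R B2 → L2 miss [-]
5: R B2 → L2 hit [-]
6: R B2 → L2 hit [-]
7: W B5 → L1 miss wb→B1 [D]

DIRTY = [5]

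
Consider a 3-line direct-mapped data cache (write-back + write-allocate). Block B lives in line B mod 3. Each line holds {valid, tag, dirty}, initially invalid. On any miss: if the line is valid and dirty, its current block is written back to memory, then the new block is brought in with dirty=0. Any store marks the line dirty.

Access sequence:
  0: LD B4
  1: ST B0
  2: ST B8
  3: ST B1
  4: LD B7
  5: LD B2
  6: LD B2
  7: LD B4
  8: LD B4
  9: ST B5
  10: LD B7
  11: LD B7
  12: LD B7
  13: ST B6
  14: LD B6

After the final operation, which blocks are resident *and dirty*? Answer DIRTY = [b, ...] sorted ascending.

0: R B4 -> L1 miss  d=-]
1: W B0 -> L0 miss  d=D]
2: W B8 -> L2 miss  d=D]
3: W B1 -> L1 miss  d=D]
4: R B7 -> L1 miss wb->B1  d=-]
5: R B2 -> L2 miss wb->B8  d=-]
6: R B2 -> L2 hit  d=-]
7: R B4 -> L1 miss  d=-]
8: R B4 -> L1 hit  d=-]
9: W B5 -> L2 miss  d=D]
10: R B7 -> L1 miss  d=-]
11: R B7 -> L1 hit  d=-]
12: R B7 -> L1 hit  d=-]
13: W B6 -> L0 miss wb->B0  d=D]
14: R B6 -> L0 hit  d=D]

DIRTY = [5, 6]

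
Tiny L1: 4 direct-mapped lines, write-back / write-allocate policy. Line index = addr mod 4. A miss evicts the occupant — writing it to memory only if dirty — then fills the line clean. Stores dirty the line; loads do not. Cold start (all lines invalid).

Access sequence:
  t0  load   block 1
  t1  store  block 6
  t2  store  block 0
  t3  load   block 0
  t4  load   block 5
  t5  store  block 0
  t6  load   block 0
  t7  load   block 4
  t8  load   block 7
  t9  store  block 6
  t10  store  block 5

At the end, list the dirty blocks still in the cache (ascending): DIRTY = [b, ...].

0: R B1 -> L1 miss  d=-]
1: W B6 -> L2 miss  d=D]
2: W B0 -> L0 miss  d=D]
3: R B0 -> L0 hit  d=D]
4: R B5 -> L1 miss  d=-]
5: W B0 -> L0 hit  d=D]
6: R B0 -> L0 hit  d=D]
7: R B4 -> L0 miss wb->B0  d=-]
8: R B7 -> L3 miss  d=-]
9: W B6 -> L2 hit  d=D]
10: W B5 -> L1 hit  d=D]

DIRTY = [5, 6]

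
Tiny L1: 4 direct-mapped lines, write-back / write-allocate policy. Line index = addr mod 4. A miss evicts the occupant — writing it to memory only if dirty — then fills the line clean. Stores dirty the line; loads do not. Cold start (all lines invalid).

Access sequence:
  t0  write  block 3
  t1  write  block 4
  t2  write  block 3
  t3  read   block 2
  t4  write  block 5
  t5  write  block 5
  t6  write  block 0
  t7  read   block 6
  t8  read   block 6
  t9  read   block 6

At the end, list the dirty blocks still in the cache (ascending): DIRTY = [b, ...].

0: W B3 → L3 miss [D]
1: W B4 → L0 miss [D]
2: W B3 → L3 hit [D]
3: R B2 → L2 miss [-]
4: W B5 → L1 miss [D]
5: W B5 → L1 hit [D]
6: W B0 → L0 miss wb→B4 [D]
7: R B6 → L2 miss [-]
8: R B6 → L2 hit [-]
9: R B6 → L2 hit [-]

DIRTY = [0, 3, 5]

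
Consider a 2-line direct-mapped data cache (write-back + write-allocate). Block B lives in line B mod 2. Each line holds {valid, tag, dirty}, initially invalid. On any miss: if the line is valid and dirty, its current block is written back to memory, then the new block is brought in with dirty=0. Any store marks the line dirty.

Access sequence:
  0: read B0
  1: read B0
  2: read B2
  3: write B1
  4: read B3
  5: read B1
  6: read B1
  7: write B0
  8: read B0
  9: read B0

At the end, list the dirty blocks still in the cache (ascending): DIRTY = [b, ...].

DIRTY = [0]

  0 | R B0 → L0 miss [-]
  1 | R B0 → L0 hit [-]
  2 | R B2 → L0 miss [-]
  3 | W B1 → L1 miss [D]
  4 | R B3 → L1 miss wb→B1 [-]
  5 | R B1 → L1 miss [-]
  6 | R B1 → L1 hit [-]
  7 | W B0 → L0 miss [D]
  8 | R B0 → L0 hit [D]
  9 | R B0 → L0 hit [D]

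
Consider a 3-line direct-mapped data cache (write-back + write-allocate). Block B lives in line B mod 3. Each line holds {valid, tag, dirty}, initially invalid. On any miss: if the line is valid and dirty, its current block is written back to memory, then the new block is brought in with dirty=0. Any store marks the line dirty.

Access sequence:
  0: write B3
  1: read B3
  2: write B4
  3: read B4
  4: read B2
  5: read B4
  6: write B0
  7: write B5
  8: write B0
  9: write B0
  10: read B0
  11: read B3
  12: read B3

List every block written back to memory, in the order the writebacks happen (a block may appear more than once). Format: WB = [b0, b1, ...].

WB = [3, 0]

0: W B3 -> L0 miss  d=D]
1: R B3 -> L0 hit  d=D]
2: W B4 -> L1 miss  d=D]
3: R B4 -> L1 hit  d=D]
4: R B2 -> L2 miss  d=-]
5: R B4 -> L1 hit  d=D]
6: W B0 -> L0 miss wb->B3  d=D]
7: W B5 -> L2 miss  d=D]
8: W B0 -> L0 hit  d=D]
9: W B0 -> L0 hit  d=D]
10: R B0 -> L0 hit  d=D]
11: R B3 -> L0 miss wb->B0  d=-]
12: R B3 -> L0 hit  d=-]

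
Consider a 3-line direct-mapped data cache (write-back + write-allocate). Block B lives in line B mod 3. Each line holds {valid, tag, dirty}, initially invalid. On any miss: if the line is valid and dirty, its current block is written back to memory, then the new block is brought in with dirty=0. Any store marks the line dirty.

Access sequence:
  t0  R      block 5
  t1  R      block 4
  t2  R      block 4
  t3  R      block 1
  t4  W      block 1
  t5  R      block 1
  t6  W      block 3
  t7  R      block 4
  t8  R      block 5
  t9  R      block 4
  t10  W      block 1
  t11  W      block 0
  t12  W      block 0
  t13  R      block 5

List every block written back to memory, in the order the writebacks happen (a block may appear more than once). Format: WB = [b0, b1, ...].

  0 | R B5 → L2 miss [-]
  1 | R B4 → L1 miss [-]
  2 | R B4 → L1 hit [-]
  3 | R B1 → L1 miss [-]
  4 | W B1 → L1 hit [D]
  5 | R B1 → L1 hit [D]
  6 | W B3 → L0 miss [D]
  7 | R B4 → L1 miss wb→B1 [-]
  8 | R B5 → L2 hit [-]
  9 | R B4 → L1 hit [-]
  10 | W B1 → L1 miss [D]
  11 | W B0 → L0 miss wb→B3 [D]
  12 | W B0 → L0 hit [D]
  13 | R B5 → L2 hit [-]

WB = [1, 3]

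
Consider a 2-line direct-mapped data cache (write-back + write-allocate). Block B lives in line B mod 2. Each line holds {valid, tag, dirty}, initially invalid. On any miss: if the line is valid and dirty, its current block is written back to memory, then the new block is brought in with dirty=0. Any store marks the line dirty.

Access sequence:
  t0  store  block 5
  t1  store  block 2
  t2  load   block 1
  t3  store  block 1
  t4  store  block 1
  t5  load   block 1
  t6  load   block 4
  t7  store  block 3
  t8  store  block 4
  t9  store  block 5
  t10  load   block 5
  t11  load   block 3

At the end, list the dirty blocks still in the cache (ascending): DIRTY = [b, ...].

DIRTY = [4]

0: W B5 -> L1 miss  d=D]
1: W B2 -> L0 miss  d=D]
2: R B1 -> L1 miss wb->B5  d=-]
3: W B1 -> L1 hit  d=D]
4: W B1 -> L1 hit  d=D]
5: R B1 -> L1 hit  d=D]
6: R B4 -> L0 miss wb->B2  d=-]
7: W B3 -> L1 miss wb->B1  d=D]
8: W B4 -> L0 hit  d=D]
9: W B5 -> L1 miss wb->B3  d=D]
10: R B5 -> L1 hit  d=D]
11: R B3 -> L1 miss wb->B5  d=-]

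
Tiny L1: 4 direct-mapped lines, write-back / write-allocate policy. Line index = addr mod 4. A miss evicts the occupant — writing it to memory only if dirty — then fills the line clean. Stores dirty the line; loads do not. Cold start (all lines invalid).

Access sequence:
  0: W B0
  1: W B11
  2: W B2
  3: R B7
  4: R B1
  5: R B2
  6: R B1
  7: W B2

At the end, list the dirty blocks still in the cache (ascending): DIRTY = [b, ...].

  0 | W B0 → L0 miss [D]
  1 | W B11 → L3 miss [D]
  2 | W B2 → L2 miss [D]
  3 | R B7 → L3 miss wb→B11 [-]
  4 | R B1 → L1 miss [-]
  5 | R B2 → L2 hit [D]
  6 | R B1 → L1 hit [-]
  7 | W B2 → L2 hit [D]

DIRTY = [0, 2]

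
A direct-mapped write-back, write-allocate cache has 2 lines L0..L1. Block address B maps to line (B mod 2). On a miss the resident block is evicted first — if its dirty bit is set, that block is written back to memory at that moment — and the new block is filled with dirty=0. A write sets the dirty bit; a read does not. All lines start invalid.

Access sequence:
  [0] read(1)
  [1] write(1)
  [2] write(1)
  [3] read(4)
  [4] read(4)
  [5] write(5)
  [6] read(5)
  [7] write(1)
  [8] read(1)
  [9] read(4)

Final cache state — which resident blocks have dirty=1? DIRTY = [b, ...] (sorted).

DIRTY = [1]

0: R B1 → L1 miss [-]
1: W B1 → L1 hit [D]
2: W B1 → L1 hit [D]
3: R B4 → L0 miss [-]
4: R B4 → L0 hit [-]
5: W B5 → L1 miss wb→B1 [D]
6: R B5 → L1 hit [D]
7: W B1 → L1 miss wb→B5 [D]
8: R B1 → L1 hit [D]
9: R B4 → L0 hit [-]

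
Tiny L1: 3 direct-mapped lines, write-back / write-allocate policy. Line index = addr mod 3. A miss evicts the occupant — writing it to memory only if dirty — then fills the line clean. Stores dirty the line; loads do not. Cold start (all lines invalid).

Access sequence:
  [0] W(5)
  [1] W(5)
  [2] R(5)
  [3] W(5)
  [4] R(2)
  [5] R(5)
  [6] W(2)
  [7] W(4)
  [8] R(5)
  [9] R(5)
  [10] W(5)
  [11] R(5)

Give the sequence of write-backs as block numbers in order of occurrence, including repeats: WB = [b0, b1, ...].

WB = [5, 2]

  0 | W B5 → L2 miss [D]
  1 | W B5 → L2 hit [D]
  2 | R B5 → L2 hit [D]
  3 | W B5 → L2 hit [D]
  4 | R B2 → L2 miss wb→B5 [-]
  5 | R B5 → L2 miss [-]
  6 | W B2 → L2 miss [D]
  7 | W B4 → L1 miss [D]
  8 | R B5 → L2 miss wb→B2 [-]
  9 | R B5 → L2 hit [-]
  10 | W B5 → L2 hit [D]
  11 | R B5 → L2 hit [D]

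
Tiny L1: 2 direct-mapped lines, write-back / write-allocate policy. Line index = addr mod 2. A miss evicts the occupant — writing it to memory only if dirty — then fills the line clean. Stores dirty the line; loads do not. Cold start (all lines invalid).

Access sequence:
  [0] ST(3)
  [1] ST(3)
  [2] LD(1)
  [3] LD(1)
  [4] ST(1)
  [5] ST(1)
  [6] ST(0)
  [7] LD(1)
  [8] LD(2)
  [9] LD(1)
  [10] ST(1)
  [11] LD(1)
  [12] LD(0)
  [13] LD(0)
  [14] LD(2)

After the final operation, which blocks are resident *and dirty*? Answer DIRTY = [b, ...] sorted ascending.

  0 | W B3 → L1 miss [D]
  1 | W B3 → L1 hit [D]
  2 | R B1 → L1 miss wb→B3 [-]
  3 | R B1 → L1 hit [-]
  4 | W B1 → L1 hit [D]
  5 | W B1 → L1 hit [D]
  6 | W B0 → L0 miss [D]
  7 | R B1 → L1 hit [D]
  8 | R B2 → L0 miss wb→B0 [-]
  9 | R B1 → L1 hit [D]
  10 | W B1 → L1 hit [D]
  11 | R B1 → L1 hit [D]
  12 | R B0 → L0 miss [-]
  13 | R B0 → L0 hit [-]
  14 | R B2 → L0 miss [-]

DIRTY = [1]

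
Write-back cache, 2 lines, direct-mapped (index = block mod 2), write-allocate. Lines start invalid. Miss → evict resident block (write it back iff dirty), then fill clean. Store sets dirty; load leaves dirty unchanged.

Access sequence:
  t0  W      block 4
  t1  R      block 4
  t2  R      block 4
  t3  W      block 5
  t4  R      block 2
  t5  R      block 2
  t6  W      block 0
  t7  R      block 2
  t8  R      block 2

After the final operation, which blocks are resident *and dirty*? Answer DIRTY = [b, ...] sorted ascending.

DIRTY = [5]

0: W B4 -> L0 miss  d=D]
1: R B4 -> L0 hit  d=D]
2: R B4 -> L0 hit  d=D]
3: W B5 -> L1 miss  d=D]
4: R B2 -> L0 miss wb->B4  d=-]
5: R B2 -> L0 hit  d=-]
6: W B0 -> L0 miss  d=D]
7: R B2 -> L0 miss wb->B0  d=-]
8: R B2 -> L0 hit  d=-]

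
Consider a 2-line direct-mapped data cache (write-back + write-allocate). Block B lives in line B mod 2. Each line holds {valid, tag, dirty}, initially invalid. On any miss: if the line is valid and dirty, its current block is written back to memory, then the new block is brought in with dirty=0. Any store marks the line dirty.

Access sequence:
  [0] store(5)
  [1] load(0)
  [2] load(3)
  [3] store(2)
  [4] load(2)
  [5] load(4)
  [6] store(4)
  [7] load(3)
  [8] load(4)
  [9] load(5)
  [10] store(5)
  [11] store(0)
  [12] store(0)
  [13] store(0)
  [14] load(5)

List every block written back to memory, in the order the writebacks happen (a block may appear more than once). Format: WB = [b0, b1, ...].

WB = [5, 2, 4]

  0 | W B5 → L1 miss [D]
  1 | R B0 → L0 miss [-]
  2 | R B3 → L1 miss wb→B5 [-]
  3 | W B2 → L0 miss [D]
  4 | R B2 → L0 hit [D]
  5 | R B4 → L0 miss wb→B2 [-]
  6 | W B4 → L0 hit [D]
  7 | R B3 → L1 hit [-]
  8 | R B4 → L0 hit [D]
  9 | R B5 → L1 miss [-]
  10 | W B5 → L1 hit [D]
  11 | W B0 → L0 miss wb→B4 [D]
  12 | W B0 → L0 hit [D]
  13 | W B0 → L0 hit [D]
  14 | R B5 → L1 hit [D]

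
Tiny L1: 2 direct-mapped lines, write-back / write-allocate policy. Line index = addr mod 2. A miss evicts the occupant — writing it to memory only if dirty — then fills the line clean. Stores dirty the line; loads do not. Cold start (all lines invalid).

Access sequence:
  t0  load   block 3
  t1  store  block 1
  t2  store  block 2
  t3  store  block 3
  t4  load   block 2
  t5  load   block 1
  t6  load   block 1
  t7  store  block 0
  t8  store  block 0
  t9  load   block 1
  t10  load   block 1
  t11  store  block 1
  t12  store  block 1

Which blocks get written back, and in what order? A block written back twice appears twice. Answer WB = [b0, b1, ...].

WB = [1, 3, 2]

  0 | R B3 → L1 miss [-]
  1 | W B1 → L1 miss [D]
  2 | W B2 → L0 miss [D]
  3 | W B3 → L1 miss wb→B1 [D]
  4 | R B2 → L0 hit [D]
  5 | R B1 → L1 miss wb→B3 [-]
  6 | R B1 → L1 hit [-]
  7 | W B0 → L0 miss wb→B2 [D]
  8 | W B0 → L0 hit [D]
  9 | R B1 → L1 hit [-]
  10 | R B1 → L1 hit [-]
  11 | W B1 → L1 hit [D]
  12 | W B1 → L1 hit [D]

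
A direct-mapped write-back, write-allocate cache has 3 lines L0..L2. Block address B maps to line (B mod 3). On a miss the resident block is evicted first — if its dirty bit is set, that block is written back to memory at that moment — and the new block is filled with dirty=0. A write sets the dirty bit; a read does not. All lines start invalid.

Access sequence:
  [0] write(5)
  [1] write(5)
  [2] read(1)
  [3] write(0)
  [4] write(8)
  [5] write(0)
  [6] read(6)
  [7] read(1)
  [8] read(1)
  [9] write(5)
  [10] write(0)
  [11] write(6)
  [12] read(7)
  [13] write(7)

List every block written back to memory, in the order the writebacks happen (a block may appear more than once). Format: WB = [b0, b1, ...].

0: W B5 -> L2 miss  d=D]
1: W B5 -> L2 hit  d=D]
2: R B1 -> L1 miss  d=-]
3: W B0 -> L0 miss  d=D]
4: W B8 -> L2 miss wb->B5  d=D]
5: W B0 -> L0 hit  d=D]
6: R B6 -> L0 miss wb->B0  d=-]
7: R B1 -> L1 hit  d=-]
8: R B1 -> L1 hit  d=-]
9: W B5 -> L2 miss wb->B8  d=D]
10: W B0 -> L0 miss  d=D]
11: W B6 -> L0 miss wb->B0  d=D]
12: R B7 -> L1 miss  d=-]
13: W B7 -> L1 hit  d=D]

WB = [5, 0, 8, 0]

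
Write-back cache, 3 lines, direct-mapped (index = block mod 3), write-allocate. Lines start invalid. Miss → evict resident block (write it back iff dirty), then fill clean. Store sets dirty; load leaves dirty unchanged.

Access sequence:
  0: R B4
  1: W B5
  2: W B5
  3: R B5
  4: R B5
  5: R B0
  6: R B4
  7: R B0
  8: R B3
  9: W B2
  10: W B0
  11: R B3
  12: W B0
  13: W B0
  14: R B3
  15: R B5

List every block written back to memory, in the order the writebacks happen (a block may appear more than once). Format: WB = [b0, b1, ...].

0: R B4 → L1 miss [-]
1: W B5 → L2 miss [D]
2: W B5 → L2 hit [D]
3: R B5 → L2 hit [D]
4: R B5 → L2 hit [D]
5: R B0 → L0 miss [-]
6: R B4 → L1 hit [-]
7: R B0 → L0 hit [-]
8: R B3 → L0 miss [-]
9: W B2 → L2 miss wb→B5 [D]
10: W B0 → L0 miss [D]
11: R B3 → L0 miss wb→B0 [-]
12: W B0 → L0 miss [D]
13: W B0 → L0 hit [D]
14: R B3 → L0 miss wb→B0 [-]
15: R B5 → L2 miss wb→B2 [-]

WB = [5, 0, 0, 2]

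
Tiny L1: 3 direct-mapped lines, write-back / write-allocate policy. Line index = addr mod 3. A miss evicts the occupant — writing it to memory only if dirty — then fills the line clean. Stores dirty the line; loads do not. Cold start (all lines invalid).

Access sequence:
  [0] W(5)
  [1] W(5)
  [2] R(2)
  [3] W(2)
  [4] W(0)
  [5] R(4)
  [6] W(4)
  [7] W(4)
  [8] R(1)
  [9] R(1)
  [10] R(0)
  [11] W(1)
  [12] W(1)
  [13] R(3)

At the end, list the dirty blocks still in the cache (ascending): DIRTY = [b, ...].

DIRTY = [1, 2]

0: W B5 → L2 miss [D]
1: W B5 → L2 hit [D]
2: R B2 → L2 miss wb→B5 [-]
3: W B2 → L2 hit [D]
4: W B0 → L0 miss [D]
5: R B4 → L1 miss [-]
6: W B4 → L1 hit [D]
7: W B4 → L1 hit [D]
8: R B1 → L1 miss wb→B4 [-]
9: R B1 → L1 hit [-]
10: R B0 → L0 hit [D]
11: W B1 → L1 hit [D]
12: W B1 → L1 hit [D]
13: R B3 → L0 miss wb→B0 [-]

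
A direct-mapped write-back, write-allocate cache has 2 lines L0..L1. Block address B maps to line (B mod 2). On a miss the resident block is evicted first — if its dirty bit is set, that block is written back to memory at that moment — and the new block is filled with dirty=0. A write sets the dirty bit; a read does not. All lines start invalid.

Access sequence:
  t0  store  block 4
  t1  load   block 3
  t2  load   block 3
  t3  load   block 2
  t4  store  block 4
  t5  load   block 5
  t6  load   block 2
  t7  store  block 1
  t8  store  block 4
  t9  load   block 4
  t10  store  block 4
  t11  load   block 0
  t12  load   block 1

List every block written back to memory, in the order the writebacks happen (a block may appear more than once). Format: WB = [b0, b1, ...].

WB = [4, 4, 4]

0: W B4 → L0 miss [D]
1: R B3 → L1 miss [-]
2: R B3 → L1 hit [-]
3: R B2 → L0 miss wb→B4 [-]
4: W B4 → L0 miss [D]
5: R B5 → L1 miss [-]
6: R B2 → L0 miss wb→B4 [-]
7: W B1 → L1 miss [D]
8: W B4 → L0 miss [D]
9: R B4 → L0 hit [D]
10: W B4 → L0 hit [D]
11: R B0 → L0 miss wb→B4 [-]
12: R B1 → L1 hit [D]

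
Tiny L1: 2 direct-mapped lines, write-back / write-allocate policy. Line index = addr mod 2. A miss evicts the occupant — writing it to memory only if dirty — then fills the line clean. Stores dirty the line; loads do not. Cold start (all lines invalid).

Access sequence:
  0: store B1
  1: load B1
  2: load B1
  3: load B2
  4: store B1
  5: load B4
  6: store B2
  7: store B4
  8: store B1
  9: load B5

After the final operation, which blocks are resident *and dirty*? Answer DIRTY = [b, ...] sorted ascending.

DIRTY = [4]

0: W B1 → L1 miss [D]
1: R B1 → L1 hit [D]
2: R B1 → L1 hit [D]
3: R B2 → L0 miss [-]
4: W B1 → L1 hit [D]
5: R B4 → L0 miss [-]
6: W B2 → L0 miss [D]
7: W B4 → L0 miss wb→B2 [D]
8: W B1 → L1 hit [D]
9: R B5 → L1 miss wb→B1 [-]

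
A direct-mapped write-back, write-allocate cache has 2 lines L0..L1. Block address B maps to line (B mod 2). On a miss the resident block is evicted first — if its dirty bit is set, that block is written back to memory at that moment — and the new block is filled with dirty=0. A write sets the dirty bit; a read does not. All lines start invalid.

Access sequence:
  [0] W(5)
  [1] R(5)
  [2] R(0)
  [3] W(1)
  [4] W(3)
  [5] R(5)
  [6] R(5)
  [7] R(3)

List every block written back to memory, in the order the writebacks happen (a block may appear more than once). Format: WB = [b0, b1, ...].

WB = [5, 1, 3]

  0 | W B5 → L1 miss [D]
  1 | R B5 → L1 hit [D]
  2 | R B0 → L0 miss [-]
  3 | W B1 → L1 miss wb→B5 [D]
  4 | W B3 → L1 miss wb→B1 [D]
  5 | R B5 → L1 miss wb→B3 [-]
  6 | R B5 → L1 hit [-]
  7 | R B3 → L1 miss [-]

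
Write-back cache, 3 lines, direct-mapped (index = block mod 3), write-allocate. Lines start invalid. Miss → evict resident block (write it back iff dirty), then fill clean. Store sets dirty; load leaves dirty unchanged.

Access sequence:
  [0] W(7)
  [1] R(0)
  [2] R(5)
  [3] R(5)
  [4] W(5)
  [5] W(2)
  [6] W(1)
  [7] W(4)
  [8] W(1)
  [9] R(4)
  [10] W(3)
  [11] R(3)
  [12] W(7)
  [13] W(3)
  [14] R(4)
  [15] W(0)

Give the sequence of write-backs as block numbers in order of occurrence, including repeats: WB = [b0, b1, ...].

WB = [5, 7, 1, 4, 1, 7, 3]

0: W B7 -> L1 miss  d=D]
1: R B0 -> L0 miss  d=-]
2: R B5 -> L2 miss  d=-]
3: R B5 -> L2 hit  d=-]
4: W B5 -> L2 hit  d=D]
5: W B2 -> L2 miss wb->B5  d=D]
6: W B1 -> L1 miss wb->B7  d=D]
7: W B4 -> L1 miss wb->B1  d=D]
8: W B1 -> L1 miss wb->B4  d=D]
9: R B4 -> L1 miss wb->B1  d=-]
10: W B3 -> L0 miss  d=D]
11: R B3 -> L0 hit  d=D]
12: W B7 -> L1 miss  d=D]
13: W B3 -> L0 hit  d=D]
14: R B4 -> L1 miss wb->B7  d=-]
15: W B0 -> L0 miss wb->B3  d=D]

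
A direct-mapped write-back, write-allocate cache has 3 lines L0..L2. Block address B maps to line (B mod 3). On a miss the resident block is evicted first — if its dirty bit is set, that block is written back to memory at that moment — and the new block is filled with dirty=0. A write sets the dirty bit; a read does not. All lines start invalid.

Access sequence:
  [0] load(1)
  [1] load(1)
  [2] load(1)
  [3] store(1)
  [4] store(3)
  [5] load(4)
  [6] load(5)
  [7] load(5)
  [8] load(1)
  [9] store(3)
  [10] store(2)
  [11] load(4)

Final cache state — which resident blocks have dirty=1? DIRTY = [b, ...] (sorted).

DIRTY = [2, 3]

0: R B1 → L1 miss [-]
1: R B1 → L1 hit [-]
2: R B1 → L1 hit [-]
3: W B1 → L1 hit [D]
4: W B3 → L0 miss [D]
5: R B4 → L1 miss wb→B1 [-]
6: R B5 → L2 miss [-]
7: R B5 → L2 hit [-]
8: R B1 → L1 miss [-]
9: W B3 → L0 hit [D]
10: W B2 → L2 miss [D]
11: R B4 → L1 miss [-]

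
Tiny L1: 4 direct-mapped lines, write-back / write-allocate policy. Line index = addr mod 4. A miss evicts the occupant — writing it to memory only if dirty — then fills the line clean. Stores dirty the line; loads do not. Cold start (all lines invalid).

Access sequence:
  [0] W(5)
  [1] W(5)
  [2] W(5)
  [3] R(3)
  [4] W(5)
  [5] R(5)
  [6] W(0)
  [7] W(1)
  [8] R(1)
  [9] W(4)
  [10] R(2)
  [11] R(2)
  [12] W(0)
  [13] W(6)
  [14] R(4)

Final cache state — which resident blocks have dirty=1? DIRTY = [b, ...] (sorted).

  0 | W B5 → L1 miss [D]
  1 | W B5 → L1 hit [D]
  2 | W B5 → L1 hit [D]
  3 | R B3 → L3 miss [-]
  4 | W B5 → L1 hit [D]
  5 | R B5 → L1 hit [D]
  6 | W B0 → L0 miss [D]
  7 | W B1 → L1 miss wb→B5 [D]
  8 | R B1 → L1 hit [D]
  9 | W B4 → L0 miss wb→B0 [D]
  10 | R B2 → L2 miss [-]
  11 | R B2 → L2 hit [-]
  12 | W B0 → L0 miss wb→B4 [D]
  13 | W B6 → L2 miss [D]
  14 | R B4 → L0 miss wb→B0 [-]

DIRTY = [1, 6]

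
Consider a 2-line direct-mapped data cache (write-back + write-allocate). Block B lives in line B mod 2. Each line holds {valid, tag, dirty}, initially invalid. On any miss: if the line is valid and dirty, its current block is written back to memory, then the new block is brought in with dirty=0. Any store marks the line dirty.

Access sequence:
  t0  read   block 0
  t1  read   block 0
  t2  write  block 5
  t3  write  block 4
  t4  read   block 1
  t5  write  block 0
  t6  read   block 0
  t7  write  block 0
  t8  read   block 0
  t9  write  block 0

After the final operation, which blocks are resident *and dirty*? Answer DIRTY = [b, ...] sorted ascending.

DIRTY = [0]

  0 | R B0 → L0 miss [-]
  1 | R B0 → L0 hit [-]
  2 | W B5 → L1 miss [D]
  3 | W B4 → L0 miss [D]
  4 | R B1 → L1 miss wb→B5 [-]
  5 | W B0 → L0 miss wb→B4 [D]
  6 | R B0 → L0 hit [D]
  7 | W B0 → L0 hit [D]
  8 | R B0 → L0 hit [D]
  9 | W B0 → L0 hit [D]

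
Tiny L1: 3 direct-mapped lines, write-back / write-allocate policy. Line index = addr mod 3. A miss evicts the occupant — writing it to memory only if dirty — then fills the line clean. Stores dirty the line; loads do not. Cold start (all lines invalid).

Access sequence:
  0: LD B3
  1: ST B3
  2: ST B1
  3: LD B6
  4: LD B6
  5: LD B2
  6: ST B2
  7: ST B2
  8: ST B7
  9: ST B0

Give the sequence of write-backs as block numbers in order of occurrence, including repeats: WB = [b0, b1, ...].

0: R B3 → L0 miss [-]
1: W B3 → L0 hit [D]
2: W B1 → L1 miss [D]
3: R B6 → L0 miss wb→B3 [-]
4: R B6 → L0 hit [-]
5: R B2 → L2 miss [-]
6: W B2 → L2 hit [D]
7: W B2 → L2 hit [D]
8: W B7 → L1 miss wb→B1 [D]
9: W B0 → L0 miss [D]

WB = [3, 1]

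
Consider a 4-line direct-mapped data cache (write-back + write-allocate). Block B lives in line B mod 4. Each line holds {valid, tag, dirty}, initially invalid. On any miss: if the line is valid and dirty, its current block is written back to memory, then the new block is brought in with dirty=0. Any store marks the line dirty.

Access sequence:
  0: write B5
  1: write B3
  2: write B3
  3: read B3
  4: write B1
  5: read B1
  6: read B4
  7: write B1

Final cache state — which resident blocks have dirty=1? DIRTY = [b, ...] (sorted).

  0 | W B5 → L1 miss [D]
  1 | W B3 → L3 miss [D]
  2 | W B3 → L3 hit [D]
  3 | R B3 → L3 hit [D]
  4 | W B1 → L1 miss wb→B5 [D]
  5 | R B1 → L1 hit [D]
  6 | R B4 → L0 miss [-]
  7 | W B1 → L1 hit [D]

DIRTY = [1, 3]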